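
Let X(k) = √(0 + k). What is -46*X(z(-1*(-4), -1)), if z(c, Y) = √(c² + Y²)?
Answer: -46*17^(¼) ≈ -93.405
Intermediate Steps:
z(c, Y) = √(Y² + c²)
X(k) = √k
-46*X(z(-1*(-4), -1)) = -46*((-1)² + (-1*(-4))²)^(¼) = -46*(1 + 4²)^(¼) = -46*(1 + 16)^(¼) = -46*17^(¼)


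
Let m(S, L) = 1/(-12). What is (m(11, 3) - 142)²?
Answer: 2907025/144 ≈ 20188.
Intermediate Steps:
m(S, L) = -1/12
(m(11, 3) - 142)² = (-1/12 - 142)² = (-1705/12)² = 2907025/144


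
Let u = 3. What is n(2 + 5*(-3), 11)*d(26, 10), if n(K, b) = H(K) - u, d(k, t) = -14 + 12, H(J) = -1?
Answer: 8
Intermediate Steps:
d(k, t) = -2
n(K, b) = -4 (n(K, b) = -1 - 1*3 = -1 - 3 = -4)
n(2 + 5*(-3), 11)*d(26, 10) = -4*(-2) = 8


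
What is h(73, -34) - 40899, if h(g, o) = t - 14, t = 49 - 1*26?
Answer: -40890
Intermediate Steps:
t = 23 (t = 49 - 26 = 23)
h(g, o) = 9 (h(g, o) = 23 - 14 = 9)
h(73, -34) - 40899 = 9 - 40899 = -40890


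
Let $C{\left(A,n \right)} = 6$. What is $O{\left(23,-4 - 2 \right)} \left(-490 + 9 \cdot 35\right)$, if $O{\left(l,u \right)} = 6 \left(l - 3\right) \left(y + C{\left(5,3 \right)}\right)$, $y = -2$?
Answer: $-84000$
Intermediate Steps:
$O{\left(l,u \right)} = -72 + 24 l$ ($O{\left(l,u \right)} = 6 \left(l - 3\right) \left(-2 + 6\right) = 6 \left(-3 + l\right) 4 = \left(-18 + 6 l\right) 4 = -72 + 24 l$)
$O{\left(23,-4 - 2 \right)} \left(-490 + 9 \cdot 35\right) = \left(-72 + 24 \cdot 23\right) \left(-490 + 9 \cdot 35\right) = \left(-72 + 552\right) \left(-490 + 315\right) = 480 \left(-175\right) = -84000$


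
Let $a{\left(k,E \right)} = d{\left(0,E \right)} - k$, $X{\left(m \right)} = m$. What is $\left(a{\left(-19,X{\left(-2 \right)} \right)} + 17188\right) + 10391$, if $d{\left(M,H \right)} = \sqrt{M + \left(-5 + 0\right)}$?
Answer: $27598 + i \sqrt{5} \approx 27598.0 + 2.2361 i$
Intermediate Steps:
$d{\left(M,H \right)} = \sqrt{-5 + M}$ ($d{\left(M,H \right)} = \sqrt{M - 5} = \sqrt{-5 + M}$)
$a{\left(k,E \right)} = - k + i \sqrt{5}$ ($a{\left(k,E \right)} = \sqrt{-5 + 0} - k = \sqrt{-5} - k = i \sqrt{5} - k = - k + i \sqrt{5}$)
$\left(a{\left(-19,X{\left(-2 \right)} \right)} + 17188\right) + 10391 = \left(\left(\left(-1\right) \left(-19\right) + i \sqrt{5}\right) + 17188\right) + 10391 = \left(\left(19 + i \sqrt{5}\right) + 17188\right) + 10391 = \left(17207 + i \sqrt{5}\right) + 10391 = 27598 + i \sqrt{5}$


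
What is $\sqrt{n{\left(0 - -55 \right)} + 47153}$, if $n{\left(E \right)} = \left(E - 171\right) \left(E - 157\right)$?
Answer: $\sqrt{58985} \approx 242.87$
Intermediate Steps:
$n{\left(E \right)} = \left(-171 + E\right) \left(-157 + E\right)$
$\sqrt{n{\left(0 - -55 \right)} + 47153} = \sqrt{\left(26847 + \left(0 - -55\right)^{2} - 328 \left(0 - -55\right)\right) + 47153} = \sqrt{\left(26847 + \left(0 + 55\right)^{2} - 328 \left(0 + 55\right)\right) + 47153} = \sqrt{\left(26847 + 55^{2} - 18040\right) + 47153} = \sqrt{\left(26847 + 3025 - 18040\right) + 47153} = \sqrt{11832 + 47153} = \sqrt{58985}$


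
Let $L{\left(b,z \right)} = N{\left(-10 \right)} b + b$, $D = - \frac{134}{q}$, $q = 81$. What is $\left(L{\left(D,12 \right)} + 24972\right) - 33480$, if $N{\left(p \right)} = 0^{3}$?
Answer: $- \frac{689282}{81} \approx -8509.7$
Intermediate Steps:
$D = - \frac{134}{81} \approx -1.6543$
$N{\left(p \right)} = 0$
$L{\left(b,z \right)} = b$ ($L{\left(b,z \right)} = 0 b + b = 0 + b = b$)
$\left(L{\left(D,12 \right)} + 24972\right) - 33480 = \left(- \frac{134}{81} + 24972\right) - 33480 = \frac{2022598}{81} - 33480 = - \frac{689282}{81}$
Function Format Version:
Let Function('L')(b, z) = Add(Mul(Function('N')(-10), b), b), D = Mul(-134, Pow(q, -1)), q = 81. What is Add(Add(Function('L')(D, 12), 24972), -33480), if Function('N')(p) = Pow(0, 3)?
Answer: Rational(-689282, 81) ≈ -8509.7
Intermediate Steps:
D = Rational(-134, 81) (D = Mul(-134, Pow(81, -1)) = Mul(-134, Rational(1, 81)) = Rational(-134, 81) ≈ -1.6543)
Function('N')(p) = 0
Function('L')(b, z) = b (Function('L')(b, z) = Add(Mul(0, b), b) = Add(0, b) = b)
Add(Add(Function('L')(D, 12), 24972), -33480) = Add(Add(Rational(-134, 81), 24972), -33480) = Add(Rational(2022598, 81), -33480) = Rational(-689282, 81)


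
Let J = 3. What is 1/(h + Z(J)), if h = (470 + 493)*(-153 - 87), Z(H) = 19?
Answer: -1/231101 ≈ -4.3271e-6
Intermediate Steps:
h = -231120 (h = 963*(-240) = -231120)
1/(h + Z(J)) = 1/(-231120 + 19) = 1/(-231101) = -1/231101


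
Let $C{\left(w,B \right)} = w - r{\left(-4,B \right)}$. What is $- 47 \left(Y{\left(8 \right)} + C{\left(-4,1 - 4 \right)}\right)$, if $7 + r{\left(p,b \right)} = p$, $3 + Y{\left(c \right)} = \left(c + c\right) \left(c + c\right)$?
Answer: $-12220$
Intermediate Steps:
$Y{\left(c \right)} = -3 + 4 c^{2}$ ($Y{\left(c \right)} = -3 + \left(c + c\right) \left(c + c\right) = -3 + 2 c 2 c = -3 + 4 c^{2}$)
$r{\left(p,b \right)} = -7 + p$
$C{\left(w,B \right)} = 11 + w$ ($C{\left(w,B \right)} = w - \left(-7 - 4\right) = w - -11 = w + 11 = 11 + w$)
$- 47 \left(Y{\left(8 \right)} + C{\left(-4,1 - 4 \right)}\right) = - 47 \left(\left(-3 + 4 \cdot 8^{2}\right) + \left(11 - 4\right)\right) = - 47 \left(\left(-3 + 4 \cdot 64\right) + 7\right) = - 47 \left(\left(-3 + 256\right) + 7\right) = - 47 \left(253 + 7\right) = \left(-47\right) 260 = -12220$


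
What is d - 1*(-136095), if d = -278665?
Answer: -142570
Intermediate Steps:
d - 1*(-136095) = -278665 - 1*(-136095) = -278665 + 136095 = -142570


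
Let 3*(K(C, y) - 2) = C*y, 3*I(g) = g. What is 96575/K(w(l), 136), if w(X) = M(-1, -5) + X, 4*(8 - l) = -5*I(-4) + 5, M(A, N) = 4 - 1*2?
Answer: 869175/2908 ≈ 298.89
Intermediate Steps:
I(g) = g/3
M(A, N) = 2 (M(A, N) = 4 - 2 = 2)
l = 61/12 (l = 8 - (-5*(-4)/3 + 5)/4 = 8 - (-5*(-4/3) + 5)/4 = 8 - (20/3 + 5)/4 = 8 - 1/4*35/3 = 8 - 35/12 = 61/12 ≈ 5.0833)
w(X) = 2 + X
K(C, y) = 2 + C*y/3 (K(C, y) = 2 + (C*y)/3 = 2 + C*y/3)
96575/K(w(l), 136) = 96575/(2 + (1/3)*(2 + 61/12)*136) = 96575/(2 + (1/3)*(85/12)*136) = 96575/(2 + 2890/9) = 96575/(2908/9) = 96575*(9/2908) = 869175/2908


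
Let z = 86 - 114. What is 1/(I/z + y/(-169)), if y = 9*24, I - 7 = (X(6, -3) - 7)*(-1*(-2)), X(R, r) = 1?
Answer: -4732/5203 ≈ -0.90948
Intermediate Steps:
I = -5 (I = 7 + (1 - 7)*(-1*(-2)) = 7 - 6*2 = 7 - 12 = -5)
z = -28
y = 216
1/(I/z + y/(-169)) = 1/(-5/(-28) + 216/(-169)) = 1/(-5*(-1/28) + 216*(-1/169)) = 1/(5/28 - 216/169) = 1/(-5203/4732) = -4732/5203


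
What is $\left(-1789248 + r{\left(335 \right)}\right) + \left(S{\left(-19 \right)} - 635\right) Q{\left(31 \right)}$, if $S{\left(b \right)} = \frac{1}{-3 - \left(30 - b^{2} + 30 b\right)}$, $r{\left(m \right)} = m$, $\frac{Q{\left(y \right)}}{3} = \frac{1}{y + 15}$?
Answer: $- \frac{73898128891}{41308} \approx -1.789 \cdot 10^{6}$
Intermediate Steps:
$Q{\left(y \right)} = \frac{3}{15 + y}$ ($Q{\left(y \right)} = \frac{3}{y + 15} = \frac{3}{15 + y}$)
$S{\left(b \right)} = \frac{1}{-33 + b^{2} - 30 b}$ ($S{\left(b \right)} = \frac{1}{-3 - \left(30 - b^{2} + 30 b\right)} = \frac{1}{-33 + b^{2} - 30 b}$)
$\left(-1789248 + r{\left(335 \right)}\right) + \left(S{\left(-19 \right)} - 635\right) Q{\left(31 \right)} = \left(-1789248 + 335\right) + \left(\frac{1}{-33 + \left(-19\right)^{2} - -570} - 635\right) \frac{3}{15 + 31} = -1788913 + \left(\frac{1}{-33 + 361 + 570} - 635\right) \frac{3}{46} = -1788913 + \left(\frac{1}{898} - 635\right) 3 \cdot \frac{1}{46} = -1788913 + \left(\frac{1}{898} - 635\right) \frac{3}{46} = -1788913 - \frac{1710687}{41308} = - \frac{73898128891}{41308}$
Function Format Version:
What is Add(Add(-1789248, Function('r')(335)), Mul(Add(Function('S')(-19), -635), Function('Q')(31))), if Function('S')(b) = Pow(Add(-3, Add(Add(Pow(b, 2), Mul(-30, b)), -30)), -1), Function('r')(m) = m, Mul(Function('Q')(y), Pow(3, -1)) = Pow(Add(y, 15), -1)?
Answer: Rational(-73898128891, 41308) ≈ -1.7890e+6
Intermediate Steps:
Function('Q')(y) = Mul(3, Pow(Add(15, y), -1)) (Function('Q')(y) = Mul(3, Pow(Add(y, 15), -1)) = Mul(3, Pow(Add(15, y), -1)))
Function('S')(b) = Pow(Add(-33, Pow(b, 2), Mul(-30, b)), -1) (Function('S')(b) = Pow(Add(-3, Add(-30, Pow(b, 2), Mul(-30, b))), -1) = Pow(Add(-33, Pow(b, 2), Mul(-30, b)), -1))
Add(Add(-1789248, Function('r')(335)), Mul(Add(Function('S')(-19), -635), Function('Q')(31))) = Add(Add(-1789248, 335), Mul(Add(Pow(Add(-33, Pow(-19, 2), Mul(-30, -19)), -1), -635), Mul(3, Pow(Add(15, 31), -1)))) = Add(-1788913, Mul(Add(Pow(Add(-33, 361, 570), -1), -635), Mul(3, Pow(46, -1)))) = Add(-1788913, Mul(Add(Pow(898, -1), -635), Mul(3, Rational(1, 46)))) = Add(-1788913, Mul(Add(Rational(1, 898), -635), Rational(3, 46))) = Add(-1788913, Mul(Rational(-570229, 898), Rational(3, 46))) = Add(-1788913, Rational(-1710687, 41308)) = Rational(-73898128891, 41308)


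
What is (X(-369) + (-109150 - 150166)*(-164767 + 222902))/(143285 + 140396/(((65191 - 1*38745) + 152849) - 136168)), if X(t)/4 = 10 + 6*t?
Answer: -650154381216452/6179592591 ≈ -1.0521e+5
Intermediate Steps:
X(t) = 40 + 24*t (X(t) = 4*(10 + 6*t) = 40 + 24*t)
(X(-369) + (-109150 - 150166)*(-164767 + 222902))/(143285 + 140396/(((65191 - 1*38745) + 152849) - 136168)) = ((40 + 24*(-369)) + (-109150 - 150166)*(-164767 + 222902))/(143285 + 140396/(((65191 - 1*38745) + 152849) - 136168)) = ((40 - 8856) - 259316*58135)/(143285 + 140396/(((65191 - 38745) + 152849) - 136168)) = (-8816 - 15075335660)/(143285 + 140396/((26446 + 152849) - 136168)) = -15075344476/(143285 + 140396/(179295 - 136168)) = -15075344476/(143285 + 140396/43127) = -15075344476/6179592591/43127 = -15075344476*43127/6179592591 = -650154381216452/6179592591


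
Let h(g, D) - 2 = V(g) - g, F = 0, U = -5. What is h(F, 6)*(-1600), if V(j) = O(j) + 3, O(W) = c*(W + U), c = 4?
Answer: 24000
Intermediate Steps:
O(W) = -20 + 4*W (O(W) = 4*(W - 5) = 4*(-5 + W) = -20 + 4*W)
V(j) = -17 + 4*j (V(j) = (-20 + 4*j) + 3 = -17 + 4*j)
h(g, D) = -15 + 3*g (h(g, D) = 2 + ((-17 + 4*g) - g) = 2 + (-17 + 3*g) = -15 + 3*g)
h(F, 6)*(-1600) = (-15 + 3*0)*(-1600) = (-15 + 0)*(-1600) = -15*(-1600) = 24000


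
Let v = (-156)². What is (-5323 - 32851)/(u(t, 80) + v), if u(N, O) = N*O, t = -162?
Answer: -19087/5688 ≈ -3.3557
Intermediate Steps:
v = 24336
(-5323 - 32851)/(u(t, 80) + v) = (-5323 - 32851)/(-162*80 + 24336) = -38174/(-12960 + 24336) = -38174/11376 = -38174*1/11376 = -19087/5688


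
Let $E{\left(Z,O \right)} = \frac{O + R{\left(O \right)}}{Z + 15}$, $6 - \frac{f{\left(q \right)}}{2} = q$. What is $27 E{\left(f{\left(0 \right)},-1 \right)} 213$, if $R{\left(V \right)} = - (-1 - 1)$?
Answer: $213$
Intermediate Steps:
$f{\left(q \right)} = 12 - 2 q$
$R{\left(V \right)} = 2$ ($R{\left(V \right)} = - (-1 - 1) = \left(-1\right) \left(-2\right) = 2$)
$E{\left(Z,O \right)} = \frac{2 + O}{15 + Z}$ ($E{\left(Z,O \right)} = \frac{O + 2}{Z + 15} = \frac{2 + O}{15 + Z}$)
$27 E{\left(f{\left(0 \right)},-1 \right)} 213 = 27 \frac{2 - 1}{15 + \left(12 - 0\right)} 213 = 27 \frac{1}{15 + \left(12 + 0\right)} 1 \cdot 213 = 27 \frac{1}{15 + 12} \cdot 1 \cdot 213 = 27 \cdot \frac{1}{27} \cdot 1 \cdot 213 = 27 \cdot \frac{1}{27} \cdot 213 = 1 \cdot 213 = 213$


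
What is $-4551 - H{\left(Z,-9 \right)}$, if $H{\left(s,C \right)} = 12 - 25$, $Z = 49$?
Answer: $-4538$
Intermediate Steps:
$H{\left(s,C \right)} = -13$
$-4551 - H{\left(Z,-9 \right)} = -4551 - -13 = -4551 + 13 = -4538$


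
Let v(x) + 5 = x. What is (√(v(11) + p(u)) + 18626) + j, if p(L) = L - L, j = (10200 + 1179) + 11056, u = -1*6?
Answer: 41061 + √6 ≈ 41063.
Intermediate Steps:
v(x) = -5 + x
u = -6
j = 22435 (j = 11379 + 11056 = 22435)
p(L) = 0
(√(v(11) + p(u)) + 18626) + j = (√((-5 + 11) + 0) + 18626) + 22435 = (√(6 + 0) + 18626) + 22435 = (√6 + 18626) + 22435 = (18626 + √6) + 22435 = 41061 + √6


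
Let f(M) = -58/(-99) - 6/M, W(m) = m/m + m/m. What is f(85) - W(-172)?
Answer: -12494/8415 ≈ -1.4847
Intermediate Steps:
W(m) = 2 (W(m) = 1 + 1 = 2)
f(M) = 58/99 - 6/M (f(M) = -58*(-1/99) - 6/M = 58/99 - 6/M)
f(85) - W(-172) = (58/99 - 6/85) - 1*2 = (58/99 - 6*1/85) - 2 = (58/99 - 6/85) - 2 = 4336/8415 - 2 = -12494/8415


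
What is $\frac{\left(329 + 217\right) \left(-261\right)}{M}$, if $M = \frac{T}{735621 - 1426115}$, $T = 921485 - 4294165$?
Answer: $- \frac{24599884491}{843170} \approx -29175.0$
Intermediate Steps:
$T = -3372680$
$M = \frac{1686340}{345247}$ ($M = - \frac{3372680}{735621 - 1426115} = - \frac{3372680}{-690494} = \left(-3372680\right) \left(- \frac{1}{690494}\right) = \frac{1686340}{345247} \approx 4.8844$)
$\frac{\left(329 + 217\right) \left(-261\right)}{M} = \frac{\left(329 + 217\right) \left(-261\right)}{\frac{1686340}{345247}} = 546 \left(-261\right) \frac{345247}{1686340} = \left(-142506\right) \frac{345247}{1686340} = - \frac{24599884491}{843170}$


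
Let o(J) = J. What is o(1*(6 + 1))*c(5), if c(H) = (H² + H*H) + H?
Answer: 385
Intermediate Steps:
c(H) = H + 2*H² (c(H) = (H² + H²) + H = 2*H² + H = H + 2*H²)
o(1*(6 + 1))*c(5) = (1*(6 + 1))*(5*(1 + 2*5)) = (1*7)*(5*(1 + 10)) = 7*(5*11) = 7*55 = 385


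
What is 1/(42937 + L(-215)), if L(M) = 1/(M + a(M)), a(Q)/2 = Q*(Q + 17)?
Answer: 84925/3646424726 ≈ 2.3290e-5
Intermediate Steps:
a(Q) = 2*Q*(17 + Q) (a(Q) = 2*(Q*(Q + 17)) = 2*(Q*(17 + Q)) = 2*Q*(17 + Q))
L(M) = 1/(M + 2*M*(17 + M))
1/(42937 + L(-215)) = 1/(42937 + 1/((-215)*(35 + 2*(-215)))) = 1/(42937 - 1/(215*(35 - 430))) = 1/(42937 - 1/215/(-395)) = 1/(42937 - 1/215*(-1/395)) = 1/(42937 + 1/84925) = 1/(3646424726/84925) = 84925/3646424726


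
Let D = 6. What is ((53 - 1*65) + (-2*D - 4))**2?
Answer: 784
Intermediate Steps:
((53 - 1*65) + (-2*D - 4))**2 = ((53 - 1*65) + (-2*6 - 4))**2 = ((53 - 65) + (-12 - 4))**2 = (-12 - 16)**2 = (-28)**2 = 784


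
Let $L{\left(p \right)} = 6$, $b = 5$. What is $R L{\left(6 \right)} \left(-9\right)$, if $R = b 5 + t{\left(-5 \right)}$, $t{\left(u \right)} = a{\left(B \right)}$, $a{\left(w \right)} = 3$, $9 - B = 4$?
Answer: $-1512$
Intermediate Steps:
$B = 5$ ($B = 9 - 4 = 5$)
$t{\left(u \right)} = 3$
$R = 28$ ($R = 5 \cdot 5 + 3 = 25 + 3 = 28$)
$R L{\left(6 \right)} \left(-9\right) = 28 \cdot 6 \left(-9\right) = 168 \left(-9\right) = -1512$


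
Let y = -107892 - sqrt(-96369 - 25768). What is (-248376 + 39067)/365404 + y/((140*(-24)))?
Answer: 806685211/25578280 + I*sqrt(122137)/3360 ≈ 31.538 + 0.10401*I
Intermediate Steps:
y = -107892 - I*sqrt(122137) (y = -107892 - sqrt(-122137) = -107892 - I*sqrt(122137) ≈ -1.0789e+5 - 349.48*I)
(-248376 + 39067)/365404 + y/((140*(-24))) = (-248376 + 39067)/365404 + (-107892 - I*sqrt(122137))/((140*(-24))) = -209309*1/365404 + (-107892 - I*sqrt(122137))/(-3360) = -209309/365404 + (-107892 - I*sqrt(122137))*(-1/3360) = -209309/365404 + (8991/280 + I*sqrt(122137)/3360) = 806685211/25578280 + I*sqrt(122137)/3360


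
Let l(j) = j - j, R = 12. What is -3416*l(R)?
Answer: 0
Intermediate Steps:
l(j) = 0
-3416*l(R) = -3416*0 = 0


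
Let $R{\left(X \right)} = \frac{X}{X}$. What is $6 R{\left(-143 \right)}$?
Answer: $6$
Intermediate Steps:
$R{\left(X \right)} = 1$
$6 R{\left(-143 \right)} = 6 \cdot 1 = 6$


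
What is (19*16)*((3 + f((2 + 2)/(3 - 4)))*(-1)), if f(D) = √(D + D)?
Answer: -912 - 608*I*√2 ≈ -912.0 - 859.84*I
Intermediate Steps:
f(D) = √2*√D (f(D) = √(2*D) = √2*√D)
(19*16)*((3 + f((2 + 2)/(3 - 4)))*(-1)) = (19*16)*((3 + √2*√((2 + 2)/(3 - 4)))*(-1)) = 304*((3 + √2*√(4/(-1)))*(-1)) = 304*((3 + √2*√(4*(-1)))*(-1)) = 304*((3 + √2*√(-4))*(-1)) = 304*((3 + √2*(2*I))*(-1)) = 304*((3 + 2*I*√2)*(-1)) = 304*(-3 - 2*I*√2) = -912 - 608*I*√2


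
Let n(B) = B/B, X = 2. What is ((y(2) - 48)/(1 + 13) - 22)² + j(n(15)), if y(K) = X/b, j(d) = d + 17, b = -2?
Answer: 2673/4 ≈ 668.25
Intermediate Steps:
n(B) = 1
j(d) = 17 + d
y(K) = -1 (y(K) = 2/(-2) = 2*(-½) = -1)
((y(2) - 48)/(1 + 13) - 22)² + j(n(15)) = ((-1 - 48)/(1 + 13) - 22)² + (17 + 1) = (-49/14 - 22)² + 18 = (-49*1/14 - 22)² + 18 = (-7/2 - 22)² + 18 = (-51/2)² + 18 = 2601/4 + 18 = 2673/4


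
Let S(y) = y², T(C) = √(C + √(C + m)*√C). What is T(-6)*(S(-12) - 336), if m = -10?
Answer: -192*I*√(6 + 4*√6) ≈ -763.14*I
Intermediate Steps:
T(C) = √(C + √C*√(-10 + C)) (T(C) = √(C + √(C - 10)*√C) = √(C + √(-10 + C)*√C) = √(C + √C*√(-10 + C)))
T(-6)*(S(-12) - 336) = √(-6 + √(-6)*√(-10 - 6))*((-12)² - 336) = √(-6 + (I*√6)*√(-16))*(144 - 336) = √(-6 + (I*√6)*(4*I))*(-192) = √(-6 - 4*√6)*(-192) = -192*√(-6 - 4*√6)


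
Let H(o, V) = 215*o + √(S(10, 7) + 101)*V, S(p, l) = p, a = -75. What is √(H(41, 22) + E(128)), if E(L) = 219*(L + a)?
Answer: √(20422 + 22*√111) ≈ 143.71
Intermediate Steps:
E(L) = -16425 + 219*L (E(L) = 219*(L - 75) = 219*(-75 + L) = -16425 + 219*L)
H(o, V) = 215*o + V*√111 (H(o, V) = 215*o + √(10 + 101)*V = 215*o + √111*V = 215*o + V*√111)
√(H(41, 22) + E(128)) = √((215*41 + 22*√111) + (-16425 + 219*128)) = √((8815 + 22*√111) + (-16425 + 28032)) = √((8815 + 22*√111) + 11607) = √(20422 + 22*√111)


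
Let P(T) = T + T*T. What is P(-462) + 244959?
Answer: 457941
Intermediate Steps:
P(T) = T + T**2
P(-462) + 244959 = -462*(1 - 462) + 244959 = -462*(-461) + 244959 = 212982 + 244959 = 457941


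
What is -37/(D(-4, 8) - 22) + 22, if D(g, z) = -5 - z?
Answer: 807/35 ≈ 23.057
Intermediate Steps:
-37/(D(-4, 8) - 22) + 22 = -37/((-5 - 1*8) - 22) + 22 = -37/((-5 - 8) - 22) + 22 = -37/(-13 - 22) + 22 = -37/(-35) + 22 = -1/35*(-37) + 22 = 37/35 + 22 = 807/35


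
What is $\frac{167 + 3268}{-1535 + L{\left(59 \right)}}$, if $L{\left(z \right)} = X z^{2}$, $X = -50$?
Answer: $- \frac{687}{35117} \approx -0.019563$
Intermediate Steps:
$L{\left(z \right)} = - 50 z^{2}$
$\frac{167 + 3268}{-1535 + L{\left(59 \right)}} = \frac{167 + 3268}{-1535 - 50 \cdot 59^{2}} = \frac{3435}{-1535 - 174050} = \frac{3435}{-175585} = 3435 \left(- \frac{1}{175585}\right) = - \frac{687}{35117}$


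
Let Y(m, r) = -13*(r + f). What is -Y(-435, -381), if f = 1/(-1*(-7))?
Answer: -34658/7 ≈ -4951.1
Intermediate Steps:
f = 1/7 ≈ 0.14286
Y(m, r) = -13/7 - 13*r (Y(m, r) = -13*(r + 1/7) = -13*(1/7 + r) = -13/7 - 13*r)
-Y(-435, -381) = -(-13/7 - 13*(-381)) = -(-13/7 + 4953) = -1*34658/7 = -34658/7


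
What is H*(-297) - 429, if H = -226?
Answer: 66693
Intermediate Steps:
H*(-297) - 429 = -226*(-297) - 429 = 67122 - 429 = 66693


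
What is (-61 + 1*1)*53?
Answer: -3180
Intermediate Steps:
(-61 + 1*1)*53 = (-61 + 1)*53 = -60*53 = -3180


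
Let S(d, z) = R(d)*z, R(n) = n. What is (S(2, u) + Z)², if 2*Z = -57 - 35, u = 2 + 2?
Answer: 1444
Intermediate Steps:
u = 4
Z = -46 (Z = (-57 - 35)/2 = (½)*(-92) = -46)
S(d, z) = d*z
(S(2, u) + Z)² = (2*4 - 46)² = (8 - 46)² = (-38)² = 1444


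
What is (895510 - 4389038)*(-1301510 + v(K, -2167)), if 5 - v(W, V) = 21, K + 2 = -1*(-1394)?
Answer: 4546917523728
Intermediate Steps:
K = 1392 (K = -2 - 1*(-1394) = -2 + 1394 = 1392)
v(W, V) = -16 (v(W, V) = 5 - 1*21 = 5 - 21 = -16)
(895510 - 4389038)*(-1301510 + v(K, -2167)) = (895510 - 4389038)*(-1301510 - 16) = -3493528*(-1301526) = 4546917523728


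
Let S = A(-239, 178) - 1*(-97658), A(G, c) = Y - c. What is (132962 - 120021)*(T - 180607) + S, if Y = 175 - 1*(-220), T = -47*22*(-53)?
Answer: -1627944630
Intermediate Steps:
T = 54802 (T = -1034*(-53) = 54802)
Y = 395 (Y = 175 + 220 = 395)
A(G, c) = 395 - c
S = 97875 (S = (395 - 1*178) - 1*(-97658) = (395 - 178) + 97658 = 217 + 97658 = 97875)
(132962 - 120021)*(T - 180607) + S = (132962 - 120021)*(54802 - 180607) + 97875 = 12941*(-125805) + 97875 = -1628042505 + 97875 = -1627944630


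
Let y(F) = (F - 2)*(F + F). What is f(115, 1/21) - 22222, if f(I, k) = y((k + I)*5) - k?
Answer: 281038157/441 ≈ 6.3728e+5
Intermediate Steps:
y(F) = 2*F*(-2 + F) (y(F) = (-2 + F)*(2*F) = 2*F*(-2 + F))
f(I, k) = -k + 2*(5*I + 5*k)*(-2 + 5*I + 5*k) (f(I, k) = 2*((k + I)*5)*(-2 + (k + I)*5) - k = 2*((I + k)*5)*(-2 + (I + k)*5) - k = 2*(5*I + 5*k)*(-2 + (5*I + 5*k)) - k = 2*(5*I + 5*k)*(-2 + 5*I + 5*k) - k = -k + 2*(5*I + 5*k)*(-2 + 5*I + 5*k))
f(115, 1/21) - 22222 = (-1/21 + 10*(115 + 1/21)*(-2 + 5*115 + 5/21)) - 22222 = (-1*1/21 + 10*(115 + 1/21)*(-2 + 575 + 5*(1/21))) - 22222 = (-1/21 + 10*(2416/21)*(-2 + 575 + 5/21)) - 22222 = (-1/21 + 10*(2416/21)*(12038/21)) - 22222 = (-1/21 + 290838080/441) - 22222 = 290838059/441 - 22222 = 281038157/441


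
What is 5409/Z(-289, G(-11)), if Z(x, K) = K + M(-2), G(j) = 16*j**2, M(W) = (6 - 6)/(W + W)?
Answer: 5409/1936 ≈ 2.7939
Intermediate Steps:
M(W) = 0 (M(W) = 0/((2*W)) = 0*(1/(2*W)) = 0)
Z(x, K) = K (Z(x, K) = K + 0 = K)
5409/Z(-289, G(-11)) = 5409/((16*(-11)**2)) = 5409/((16*121)) = 5409/1936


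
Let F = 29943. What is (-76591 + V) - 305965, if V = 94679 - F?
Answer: -317820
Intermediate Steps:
V = 64736 (V = 94679 - 1*29943 = 94679 - 29943 = 64736)
(-76591 + V) - 305965 = (-76591 + 64736) - 305965 = -11855 - 305965 = -317820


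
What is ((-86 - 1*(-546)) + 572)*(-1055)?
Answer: -1088760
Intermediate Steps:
((-86 - 1*(-546)) + 572)*(-1055) = ((-86 + 546) + 572)*(-1055) = (460 + 572)*(-1055) = 1032*(-1055) = -1088760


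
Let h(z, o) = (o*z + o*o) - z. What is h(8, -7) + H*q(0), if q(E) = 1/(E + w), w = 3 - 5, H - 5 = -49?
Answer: 7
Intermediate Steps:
H = -44 (H = 5 - 49 = -44)
w = -2
h(z, o) = o² - z + o*z (h(z, o) = (o*z + o²) - z = (o² + o*z) - z = o² - z + o*z)
q(E) = 1/(-2 + E) (q(E) = 1/(E - 2) = 1/(-2 + E))
h(8, -7) + H*q(0) = ((-7)² - 1*8 - 7*8) - 44/(-2 + 0) = (49 - 8 - 56) - 44/(-2) = -15 - 44*(-½) = -15 + 22 = 7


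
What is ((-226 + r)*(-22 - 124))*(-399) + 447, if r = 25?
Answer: -11708607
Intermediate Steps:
((-226 + r)*(-22 - 124))*(-399) + 447 = ((-226 + 25)*(-22 - 124))*(-399) + 447 = -201*(-146)*(-399) + 447 = 29346*(-399) + 447 = -11709054 + 447 = -11708607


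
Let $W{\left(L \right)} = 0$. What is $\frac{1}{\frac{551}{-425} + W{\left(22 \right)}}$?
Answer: $- \frac{425}{551} \approx -0.77133$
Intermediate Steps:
$\frac{1}{\frac{551}{-425} + W{\left(22 \right)}} = \frac{1}{\frac{551}{-425} + 0} = \frac{1}{551 \left(- \frac{1}{425}\right) + 0} = \frac{1}{- \frac{551}{425} + 0} = \frac{1}{- \frac{551}{425}} = - \frac{425}{551}$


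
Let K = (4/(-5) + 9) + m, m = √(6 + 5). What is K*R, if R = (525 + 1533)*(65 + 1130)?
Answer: 20166342 + 2459310*√11 ≈ 2.8323e+7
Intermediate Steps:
m = √11 ≈ 3.3166
R = 2459310 (R = 2058*1195 = 2459310)
K = 41/5 + √11 (K = (4/(-5) + 9) + √11 = (4*(-⅕) + 9) + √11 = (-⅘ + 9) + √11 = 41/5 + √11 ≈ 11.517)
K*R = (41/5 + √11)*2459310 = 20166342 + 2459310*√11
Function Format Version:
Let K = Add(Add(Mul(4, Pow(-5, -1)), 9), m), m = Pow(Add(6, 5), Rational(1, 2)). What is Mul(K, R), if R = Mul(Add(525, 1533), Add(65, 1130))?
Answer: Add(20166342, Mul(2459310, Pow(11, Rational(1, 2)))) ≈ 2.8323e+7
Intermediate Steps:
m = Pow(11, Rational(1, 2)) ≈ 3.3166
R = 2459310 (R = Mul(2058, 1195) = 2459310)
K = Add(Rational(41, 5), Pow(11, Rational(1, 2))) (K = Add(Add(Mul(4, Pow(-5, -1)), 9), Pow(11, Rational(1, 2))) = Add(Add(Mul(4, Rational(-1, 5)), 9), Pow(11, Rational(1, 2))) = Add(Add(Rational(-4, 5), 9), Pow(11, Rational(1, 2))) = Add(Rational(41, 5), Pow(11, Rational(1, 2))) ≈ 11.517)
Mul(K, R) = Mul(Add(Rational(41, 5), Pow(11, Rational(1, 2))), 2459310) = Add(20166342, Mul(2459310, Pow(11, Rational(1, 2))))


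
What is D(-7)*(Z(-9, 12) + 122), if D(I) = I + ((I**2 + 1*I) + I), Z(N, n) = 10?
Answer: 3696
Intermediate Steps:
D(I) = I**2 + 3*I (D(I) = I + ((I**2 + I) + I) = I + ((I + I**2) + I) = I + (I**2 + 2*I) = I**2 + 3*I)
D(-7)*(Z(-9, 12) + 122) = (-7*(3 - 7))*(10 + 122) = -7*(-4)*132 = 28*132 = 3696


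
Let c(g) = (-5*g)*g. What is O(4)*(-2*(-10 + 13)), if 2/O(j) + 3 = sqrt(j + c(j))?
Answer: 36/85 + 24*I*sqrt(19)/85 ≈ 0.42353 + 1.2307*I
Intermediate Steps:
c(g) = -5*g**2
O(j) = 2/(-3 + sqrt(j - 5*j**2))
O(4)*(-2*(-10 + 13)) = (2/(-3 + sqrt(4*(1 - 5*4))))*(-2*(-10 + 13)) = (2/(-3 + sqrt(4*(1 - 20))))*(-2*3) = (2/(-3 + sqrt(4*(-19))))*(-6) = (2/(-3 + sqrt(-76)))*(-6) = (2/(-3 + 2*I*sqrt(19)))*(-6) = -12/(-3 + 2*I*sqrt(19))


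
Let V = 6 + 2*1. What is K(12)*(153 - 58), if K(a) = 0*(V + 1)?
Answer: 0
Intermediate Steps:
V = 8 (V = 6 + 2 = 8)
K(a) = 0 (K(a) = 0*(8 + 1) = 0*9 = 0)
K(12)*(153 - 58) = 0*(153 - 58) = 0*95 = 0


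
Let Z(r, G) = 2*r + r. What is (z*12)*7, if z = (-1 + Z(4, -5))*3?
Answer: 2772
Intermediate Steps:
Z(r, G) = 3*r
z = 33 (z = (-1 + 3*4)*3 = (-1 + 12)*3 = 11*3 = 33)
(z*12)*7 = (33*12)*7 = 396*7 = 2772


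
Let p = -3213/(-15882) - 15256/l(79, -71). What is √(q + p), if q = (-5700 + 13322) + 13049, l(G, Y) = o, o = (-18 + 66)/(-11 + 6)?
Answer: √1403727314190/7941 ≈ 149.20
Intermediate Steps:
o = -48/5 (o = 48/(-5) = 48*(-⅕) = -48/5 ≈ -9.6000)
l(G, Y) = -48/5
q = 20671 (q = 7622 + 13049 = 20671)
p = 12621179/7941 (p = -3213/(-15882) - 15256/(-48/5) = -3213*(-1/15882) - 15256*(-5/48) = 1071/5294 + 9535/6 = 12621179/7941 ≈ 1589.4)
√(q + p) = √(20671 + 12621179/7941) = √(176769590/7941) = √1403727314190/7941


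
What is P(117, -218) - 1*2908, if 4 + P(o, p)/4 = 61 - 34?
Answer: -2816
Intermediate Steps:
P(o, p) = 92 (P(o, p) = -16 + 4*(61 - 34) = -16 + 4*27 = -16 + 108 = 92)
P(117, -218) - 1*2908 = 92 - 1*2908 = 92 - 2908 = -2816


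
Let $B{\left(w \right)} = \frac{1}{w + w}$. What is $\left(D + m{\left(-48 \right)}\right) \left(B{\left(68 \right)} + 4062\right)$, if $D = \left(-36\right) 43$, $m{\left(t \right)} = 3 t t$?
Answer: $\frac{740812653}{34} \approx 2.1789 \cdot 10^{7}$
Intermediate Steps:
$m{\left(t \right)} = 3 t^{2}$
$B{\left(w \right)} = \frac{1}{2 w}$
$D = -1548$
$\left(D + m{\left(-48 \right)}\right) \left(B{\left(68 \right)} + 4062\right) = \left(-1548 + 3 \left(-48\right)^{2}\right) \left(\frac{1}{2 \cdot 68} + 4062\right) = \left(-1548 + 3 \cdot 2304\right) \left(\frac{1}{2} \cdot \frac{1}{68} + 4062\right) = \left(-1548 + 6912\right) \left(\frac{1}{136} + 4062\right) = 5364 \cdot \frac{552433}{136} = \frac{740812653}{34}$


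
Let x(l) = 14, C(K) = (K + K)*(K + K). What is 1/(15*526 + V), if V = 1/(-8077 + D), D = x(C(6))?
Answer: 8063/63617069 ≈ 0.00012674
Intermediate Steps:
C(K) = 4*K**2 (C(K) = (2*K)*(2*K) = 4*K**2)
D = 14
V = -1/8063 (V = 1/(-8077 + 14) = 1/(-8063) = -1/8063 ≈ -0.00012402)
1/(15*526 + V) = 1/(15*526 - 1/8063) = 1/(7890 - 1/8063) = 1/(63617069/8063) = 8063/63617069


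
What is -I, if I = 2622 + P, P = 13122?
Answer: -15744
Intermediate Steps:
I = 15744 (I = 2622 + 13122 = 15744)
-I = -1*15744 = -15744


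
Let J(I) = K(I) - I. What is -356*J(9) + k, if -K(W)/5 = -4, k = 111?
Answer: -3805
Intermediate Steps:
K(W) = 20 (K(W) = -5*(-4) = 20)
J(I) = 20 - I
-356*J(9) + k = -356*(20 - 1*9) + 111 = -356*(20 - 9) + 111 = -356*11 + 111 = -3916 + 111 = -3805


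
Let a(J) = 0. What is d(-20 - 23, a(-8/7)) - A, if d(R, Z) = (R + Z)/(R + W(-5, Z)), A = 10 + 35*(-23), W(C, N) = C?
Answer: 38203/48 ≈ 795.90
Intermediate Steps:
A = -795 (A = 10 - 805 = -795)
d(R, Z) = (R + Z)/(-5 + R) (d(R, Z) = (R + Z)/(R - 5) = (R + Z)/(-5 + R))
d(-20 - 23, a(-8/7)) - A = ((-20 - 23) + 0)/(-5 + (-20 - 23)) - 1*(-795) = (-43 + 0)/(-5 - 43) + 795 = -43/(-48) + 795 = -1/48*(-43) + 795 = 43/48 + 795 = 38203/48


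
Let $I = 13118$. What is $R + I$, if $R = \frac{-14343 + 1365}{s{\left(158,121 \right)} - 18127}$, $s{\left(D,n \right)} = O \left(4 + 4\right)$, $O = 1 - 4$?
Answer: $\frac{34016828}{2593} \approx 13119.0$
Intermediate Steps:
$O = -3$ ($O = 1 - 4 = -3$)
$s{\left(D,n \right)} = -24$ ($s{\left(D,n \right)} = - 3 \left(4 + 4\right) = \left(-3\right) 8 = -24$)
$R = \frac{1854}{2593}$ ($R = \frac{-14343 + 1365}{-24 - 18127} = - \frac{12978}{-18151} = \left(-12978\right) \left(- \frac{1}{18151}\right) = \frac{1854}{2593} \approx 0.715$)
$R + I = \frac{1854}{2593} + 13118 = \frac{34016828}{2593}$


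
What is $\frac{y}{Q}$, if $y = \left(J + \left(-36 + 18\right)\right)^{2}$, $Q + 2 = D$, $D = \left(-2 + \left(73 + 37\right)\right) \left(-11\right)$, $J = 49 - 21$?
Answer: $- \frac{10}{119} \approx -0.084034$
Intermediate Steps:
$J = 28$
$D = -1188$ ($D = \left(-2 + 110\right) \left(-11\right) = 108 \left(-11\right) = -1188$)
$Q = -1190$ ($Q = -2 - 1188 = -1190$)
$y = 100$ ($y = \left(28 + \left(-36 + 18\right)\right)^{2} = \left(28 - 18\right)^{2} = 10^{2} = 100$)
$\frac{y}{Q} = \frac{100}{-1190} = 100 \left(- \frac{1}{1190}\right) = - \frac{10}{119}$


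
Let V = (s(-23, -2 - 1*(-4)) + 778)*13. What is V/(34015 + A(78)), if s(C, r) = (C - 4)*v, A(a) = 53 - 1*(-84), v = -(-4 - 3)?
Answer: 7657/34152 ≈ 0.22420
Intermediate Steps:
v = 7 (v = -1*(-7) = 7)
A(a) = 137 (A(a) = 53 + 84 = 137)
s(C, r) = -28 + 7*C (s(C, r) = (C - 4)*7 = (-4 + C)*7 = -28 + 7*C)
V = 7657 (V = ((-28 + 7*(-23)) + 778)*13 = ((-28 - 161) + 778)*13 = (-189 + 778)*13 = 589*13 = 7657)
V/(34015 + A(78)) = 7657/(34015 + 137) = 7657/34152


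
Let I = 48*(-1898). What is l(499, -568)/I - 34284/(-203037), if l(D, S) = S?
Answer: 134947273/770728452 ≈ 0.17509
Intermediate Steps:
I = -91104
l(499, -568)/I - 34284/(-203037) = -568/(-91104) - 34284/(-203037) = -568*(-1/91104) - 34284*(-1/203037) = 71/11388 + 11428/67679 = 134947273/770728452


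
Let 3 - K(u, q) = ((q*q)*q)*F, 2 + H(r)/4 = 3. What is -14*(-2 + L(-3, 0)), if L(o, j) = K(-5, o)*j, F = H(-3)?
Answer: 28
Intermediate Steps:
H(r) = 4 (H(r) = -8 + 4*3 = -8 + 12 = 4)
F = 4
K(u, q) = 3 - 4*q³ (K(u, q) = 3 - (q*q)*q*4 = 3 - q²*q*4 = 3 - q³*4 = 3 - 4*q³)
L(o, j) = j*(3 - 4*o³) (L(o, j) = (3 - 4*o³)*j = j*(3 - 4*o³))
-14*(-2 + L(-3, 0)) = -14*(-2 + 0*(3 - 4*(-3)³)) = -14*(-2 + 0*(3 - 4*(-27))) = -14*(-2 + 0*(3 + 108)) = -14*(-2 + 0*111) = -14*(-2 + 0) = -14*(-2) = 28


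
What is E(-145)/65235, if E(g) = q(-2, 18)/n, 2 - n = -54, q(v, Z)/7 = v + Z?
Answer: 2/65235 ≈ 3.0658e-5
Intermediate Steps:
q(v, Z) = 7*Z + 7*v (q(v, Z) = 7*(v + Z) = 7*(Z + v) = 7*Z + 7*v)
n = 56 (n = 2 - 1*(-54) = 2 + 54 = 56)
E(g) = 2 (E(g) = (7*18 + 7*(-2))/56 = (126 - 14)*(1/56) = 112*(1/56) = 2)
E(-145)/65235 = 2/65235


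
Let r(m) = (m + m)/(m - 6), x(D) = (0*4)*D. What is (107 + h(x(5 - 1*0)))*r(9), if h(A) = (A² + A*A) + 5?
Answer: 672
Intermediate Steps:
x(D) = 0 (x(D) = 0*D = 0)
r(m) = 2*m/(-6 + m) (r(m) = (2*m)/(-6 + m) = 2*m/(-6 + m))
h(A) = 5 + 2*A² (h(A) = (A² + A²) + 5 = 2*A² + 5 = 5 + 2*A²)
(107 + h(x(5 - 1*0)))*r(9) = (107 + (5 + 2*0²))*(2*9/(-6 + 9)) = (107 + (5 + 2*0))*(2*9/3) = (107 + (5 + 0))*(2*9*(⅓)) = (107 + 5)*6 = 112*6 = 672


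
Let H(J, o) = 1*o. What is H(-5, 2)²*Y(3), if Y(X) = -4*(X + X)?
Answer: -96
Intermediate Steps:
Y(X) = -8*X
H(J, o) = o
H(-5, 2)²*Y(3) = 2²*(-8*3) = 4*(-24) = -96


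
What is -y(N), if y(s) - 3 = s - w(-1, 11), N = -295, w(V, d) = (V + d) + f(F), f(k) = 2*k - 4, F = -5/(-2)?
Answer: 303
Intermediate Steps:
F = 5/2 (F = -5*(-½) = 5/2 ≈ 2.5000)
f(k) = -4 + 2*k
w(V, d) = 1 + V + d (w(V, d) = (V + d) + (-4 + 2*(5/2)) = (V + d) + (-4 + 5) = (V + d) + 1 = 1 + V + d)
y(s) = -8 + s (y(s) = 3 + (s - (1 - 1 + 11)) = 3 + (s - 1*11) = 3 + (s - 11) = 3 + (-11 + s) = -8 + s)
-y(N) = -(-8 - 295) = -1*(-303) = 303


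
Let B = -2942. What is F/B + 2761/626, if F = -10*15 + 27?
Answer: 2049965/460423 ≈ 4.4524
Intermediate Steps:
F = -123 (F = -150 + 27 = -123)
F/B + 2761/626 = -123/(-2942) + 2761/626 = -123*(-1/2942) + 2761*(1/626) = 123/2942 + 2761/626 = 2049965/460423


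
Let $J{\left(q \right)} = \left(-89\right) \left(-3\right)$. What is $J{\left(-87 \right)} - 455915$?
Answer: $-455648$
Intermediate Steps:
$J{\left(q \right)} = 267$
$J{\left(-87 \right)} - 455915 = 267 - 455915 = -455648$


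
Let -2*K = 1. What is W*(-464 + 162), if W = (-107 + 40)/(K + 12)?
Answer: 40468/23 ≈ 1759.5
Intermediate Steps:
K = -½ (K = -½*1 = -½ ≈ -0.50000)
W = -134/23 (W = (-107 + 40)/(-½ + 12) = -67/23/2 = -67*2/23 = -134/23 ≈ -5.8261)
W*(-464 + 162) = -134*(-464 + 162)/23 = -134/23*(-302) = 40468/23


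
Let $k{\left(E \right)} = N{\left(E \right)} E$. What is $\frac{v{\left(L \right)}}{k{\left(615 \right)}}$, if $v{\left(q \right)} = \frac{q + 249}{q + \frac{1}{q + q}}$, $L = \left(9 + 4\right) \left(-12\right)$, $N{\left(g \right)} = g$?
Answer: $- \frac{3224}{2045482825} \approx -1.5762 \cdot 10^{-6}$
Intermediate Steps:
$L = -156$ ($L = 13 \left(-12\right) = -156$)
$k{\left(E \right)} = E^{2}$ ($k{\left(E \right)} = E E = E^{2}$)
$v{\left(q \right)} = \frac{249 + q}{q + \frac{1}{2 q}}$
$\frac{v{\left(L \right)}}{k{\left(615 \right)}} = \frac{2 \left(-156\right) \frac{1}{1 + 2 \left(-156\right)^{2}} \left(249 - 156\right)}{615^{2}} = \frac{2 \left(-156\right) \frac{1}{1 + 2 \cdot 24336} \cdot 93}{378225} = 2 \left(-156\right) \frac{1}{1 + 48672} \cdot 93 \cdot \frac{1}{378225} = 2 \left(-156\right) \frac{1}{48673} \cdot 93 \cdot \frac{1}{378225} = \left(- \frac{29016}{48673}\right) \frac{1}{378225} = - \frac{3224}{2045482825}$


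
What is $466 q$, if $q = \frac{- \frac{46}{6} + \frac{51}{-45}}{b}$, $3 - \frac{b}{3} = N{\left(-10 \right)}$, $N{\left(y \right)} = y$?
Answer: $- \frac{20504}{195} \approx -105.15$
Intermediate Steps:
$b = 39$ ($b = 9 - -30 = 9 + 30 = 39$)
$q = - \frac{44}{195}$ ($q = \frac{- \frac{46}{6} + \frac{51}{-45}}{39} = \left(\left(-46\right) \frac{1}{6} + 51 \left(- \frac{1}{45}\right)\right) \frac{1}{39} = \left(- \frac{23}{3} - \frac{17}{15}\right) \frac{1}{39} = \left(- \frac{44}{5}\right) \frac{1}{39} = - \frac{44}{195} \approx -0.22564$)
$466 q = 466 \left(- \frac{44}{195}\right) = - \frac{20504}{195}$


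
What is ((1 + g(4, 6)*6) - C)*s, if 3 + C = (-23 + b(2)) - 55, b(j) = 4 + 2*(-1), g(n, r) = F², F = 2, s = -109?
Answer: -11336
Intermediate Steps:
g(n, r) = 4 (g(n, r) = 2² = 4)
b(j) = 2 (b(j) = 4 - 2 = 2)
C = -79 (C = -3 + ((-23 + 2) - 55) = -3 + (-21 - 55) = -3 - 76 = -79)
((1 + g(4, 6)*6) - C)*s = ((1 + 4*6) - 1*(-79))*(-109) = ((1 + 24) + 79)*(-109) = (25 + 79)*(-109) = 104*(-109) = -11336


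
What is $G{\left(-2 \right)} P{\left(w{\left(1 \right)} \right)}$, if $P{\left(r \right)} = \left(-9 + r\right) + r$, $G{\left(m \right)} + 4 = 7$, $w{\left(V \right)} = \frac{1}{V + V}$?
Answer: $-24$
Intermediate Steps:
$w{\left(V \right)} = \frac{1}{2 V}$
$G{\left(m \right)} = 3$ ($G{\left(m \right)} = -4 + 7 = 3$)
$P{\left(r \right)} = -9 + 2 r$
$G{\left(-2 \right)} P{\left(w{\left(1 \right)} \right)} = 3 \left(-9 + 2 \frac{1}{2 \cdot 1}\right) = 3 \left(-9 + 2 \cdot \frac{1}{2} \cdot 1\right) = 3 \left(-9 + 2 \cdot \frac{1}{2}\right) = 3 \left(-9 + 1\right) = 3 \left(-8\right) = -24$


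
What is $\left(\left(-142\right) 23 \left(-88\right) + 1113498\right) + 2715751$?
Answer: $4116657$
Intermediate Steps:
$\left(\left(-142\right) 23 \left(-88\right) + 1113498\right) + 2715751 = \left(\left(-3266\right) \left(-88\right) + 1113498\right) + 2715751 = \left(287408 + 1113498\right) + 2715751 = 1400906 + 2715751 = 4116657$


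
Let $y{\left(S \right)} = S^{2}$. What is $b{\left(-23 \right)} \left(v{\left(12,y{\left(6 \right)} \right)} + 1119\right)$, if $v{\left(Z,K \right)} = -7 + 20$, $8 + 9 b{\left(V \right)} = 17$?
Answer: $1132$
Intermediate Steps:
$b{\left(V \right)} = 1$ ($b{\left(V \right)} = - \frac{8}{9} + \frac{1}{9} \cdot 17 = - \frac{8}{9} + \frac{17}{9} = 1$)
$v{\left(Z,K \right)} = 13$
$b{\left(-23 \right)} \left(v{\left(12,y{\left(6 \right)} \right)} + 1119\right) = 1 \left(13 + 1119\right) = 1 \cdot 1132 = 1132$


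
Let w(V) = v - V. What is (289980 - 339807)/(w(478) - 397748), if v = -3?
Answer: 16609/132743 ≈ 0.12512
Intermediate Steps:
w(V) = -3 - V
(289980 - 339807)/(w(478) - 397748) = (289980 - 339807)/((-3 - 1*478) - 397748) = -49827/((-3 - 478) - 397748) = -49827/(-481 - 397748) = -49827/(-398229) = -49827*(-1/398229) = 16609/132743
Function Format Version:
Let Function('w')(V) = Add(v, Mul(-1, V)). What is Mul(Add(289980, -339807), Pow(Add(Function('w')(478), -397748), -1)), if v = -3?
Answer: Rational(16609, 132743) ≈ 0.12512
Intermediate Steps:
Function('w')(V) = Add(-3, Mul(-1, V))
Mul(Add(289980, -339807), Pow(Add(Function('w')(478), -397748), -1)) = Mul(Add(289980, -339807), Pow(Add(Add(-3, Mul(-1, 478)), -397748), -1)) = Mul(-49827, Pow(Add(Add(-3, -478), -397748), -1)) = Mul(-49827, Pow(Add(-481, -397748), -1)) = Mul(-49827, Pow(-398229, -1)) = Mul(-49827, Rational(-1, 398229)) = Rational(16609, 132743)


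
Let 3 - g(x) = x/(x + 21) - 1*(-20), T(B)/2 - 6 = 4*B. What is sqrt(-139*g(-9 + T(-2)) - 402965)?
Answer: I*sqrt(6413246)/4 ≈ 633.11*I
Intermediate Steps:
T(B) = 12 + 8*B (T(B) = 12 + 2*(4*B) = 12 + 8*B)
g(x) = -17 - x/(21 + x) (g(x) = 3 - (x/(x + 21) - 1*(-20)) = 3 - (x/(21 + x) + 20) = 3 - (20 + x/(21 + x)) = 3 + (-20 - x/(21 + x)) = -17 - x/(21 + x))
sqrt(-139*g(-9 + T(-2)) - 402965) = sqrt(-417*(-119 - 6*(-9 + (12 + 8*(-2))))/(21 + (-9 + (12 + 8*(-2)))) - 402965) = sqrt(-417*(-119 - 6*(-9 + (12 - 16)))/(21 + (-9 + (12 - 16))) - 402965) = sqrt(-417*(-119 - 6*(-9 - 4))/(21 + (-9 - 4)) - 402965) = sqrt(-417*(-119 - 6*(-13))/(21 - 13) - 402965) = sqrt(-417*(-119 + 78)/8 - 402965) = sqrt(-417*(-41)/8 - 402965) = sqrt(-139*(-123/8) - 402965) = sqrt(17097/8 - 402965) = sqrt(-3206623/8) = I*sqrt(6413246)/4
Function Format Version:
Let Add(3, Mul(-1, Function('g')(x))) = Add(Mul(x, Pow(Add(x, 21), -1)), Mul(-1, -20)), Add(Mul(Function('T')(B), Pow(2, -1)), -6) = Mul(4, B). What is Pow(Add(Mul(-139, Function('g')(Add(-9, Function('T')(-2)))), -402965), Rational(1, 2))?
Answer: Mul(Rational(1, 4), I, Pow(6413246, Rational(1, 2))) ≈ Mul(633.11, I)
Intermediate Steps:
Function('T')(B) = Add(12, Mul(8, B)) (Function('T')(B) = Add(12, Mul(2, Mul(4, B))) = Add(12, Mul(8, B)))
Function('g')(x) = Add(-17, Mul(-1, x, Pow(Add(21, x), -1))) (Function('g')(x) = Add(3, Mul(-1, Add(Mul(x, Pow(Add(x, 21), -1)), Mul(-1, -20)))) = Add(3, Mul(-1, Add(Mul(x, Pow(Add(21, x), -1)), 20))) = Add(3, Mul(-1, Add(20, Mul(x, Pow(Add(21, x), -1))))) = Add(3, Add(-20, Mul(-1, x, Pow(Add(21, x), -1)))) = Add(-17, Mul(-1, x, Pow(Add(21, x), -1))))
Pow(Add(Mul(-139, Function('g')(Add(-9, Function('T')(-2)))), -402965), Rational(1, 2)) = Pow(Add(Mul(-139, Mul(3, Pow(Add(21, Add(-9, Add(12, Mul(8, -2)))), -1), Add(-119, Mul(-6, Add(-9, Add(12, Mul(8, -2))))))), -402965), Rational(1, 2)) = Pow(Add(Mul(-139, Mul(3, Pow(Add(21, Add(-9, Add(12, -16))), -1), Add(-119, Mul(-6, Add(-9, Add(12, -16)))))), -402965), Rational(1, 2)) = Pow(Add(Mul(-139, Mul(3, Pow(Add(21, Add(-9, -4)), -1), Add(-119, Mul(-6, Add(-9, -4))))), -402965), Rational(1, 2)) = Pow(Add(Mul(-139, Mul(3, Pow(Add(21, -13), -1), Add(-119, Mul(-6, -13)))), -402965), Rational(1, 2)) = Pow(Add(Mul(-139, Mul(3, Pow(8, -1), Add(-119, 78))), -402965), Rational(1, 2)) = Pow(Add(Mul(-139, Mul(3, Rational(1, 8), -41)), -402965), Rational(1, 2)) = Pow(Add(Mul(-139, Rational(-123, 8)), -402965), Rational(1, 2)) = Pow(Add(Rational(17097, 8), -402965), Rational(1, 2)) = Pow(Rational(-3206623, 8), Rational(1, 2)) = Mul(Rational(1, 4), I, Pow(6413246, Rational(1, 2)))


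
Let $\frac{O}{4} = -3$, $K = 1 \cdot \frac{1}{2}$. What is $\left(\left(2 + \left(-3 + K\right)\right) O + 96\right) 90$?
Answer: $9180$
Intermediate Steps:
$K = \frac{1}{2}$ ($K = 1 \cdot \frac{1}{2} = \frac{1}{2} \approx 0.5$)
$O = -12$ ($O = 4 \left(-3\right) = -12$)
$\left(\left(2 + \left(-3 + K\right)\right) O + 96\right) 90 = \left(\left(2 + \left(-3 + \frac{1}{2}\right)\right) \left(-12\right) + 96\right) 90 = \left(\left(2 - \frac{5}{2}\right) \left(-12\right) + 96\right) 90 = \left(\left(- \frac{1}{2}\right) \left(-12\right) + 96\right) 90 = \left(6 + 96\right) 90 = 102 \cdot 90 = 9180$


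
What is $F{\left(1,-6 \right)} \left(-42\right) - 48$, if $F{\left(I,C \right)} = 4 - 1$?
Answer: $-174$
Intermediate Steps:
$F{\left(I,C \right)} = 3$
$F{\left(1,-6 \right)} \left(-42\right) - 48 = 3 \left(-42\right) - 48 = -126 - 48 = -174$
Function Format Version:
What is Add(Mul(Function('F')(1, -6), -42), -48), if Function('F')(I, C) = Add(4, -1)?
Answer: -174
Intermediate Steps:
Function('F')(I, C) = 3
Add(Mul(Function('F')(1, -6), -42), -48) = Add(Mul(3, -42), -48) = Add(-126, -48) = -174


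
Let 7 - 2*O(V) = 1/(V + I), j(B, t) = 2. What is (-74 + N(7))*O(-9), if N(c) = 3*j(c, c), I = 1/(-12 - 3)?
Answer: -967/4 ≈ -241.75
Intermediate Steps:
I = -1/15 (I = 1/(-15) = -1/15 ≈ -0.066667)
O(V) = 7/2 - 1/(2*(-1/15 + V)) (O(V) = 7/2 - 1/(2*(V - 1/15)) = 7/2 - 1/(2*(-1/15 + V)))
N(c) = 6 (N(c) = 3*2 = 6)
(-74 + N(7))*O(-9) = (-74 + 6)*((-22 + 105*(-9))/(2*(-1 + 15*(-9)))) = -34*(-22 - 945)/(-1 - 135) = -34*(-967)/(-136) = -34*(-1)*(-967)/136 = -68*967/272 = -967/4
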